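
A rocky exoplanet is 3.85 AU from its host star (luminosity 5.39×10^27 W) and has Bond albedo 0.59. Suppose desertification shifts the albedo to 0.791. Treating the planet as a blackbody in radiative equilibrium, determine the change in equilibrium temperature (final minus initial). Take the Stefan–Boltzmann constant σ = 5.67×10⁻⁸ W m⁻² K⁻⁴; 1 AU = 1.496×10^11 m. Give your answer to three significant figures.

-34.1 K

Orbital distance: d = 3.85 AU = 5.760×10^11 m.
S = L/(4πd²) = 1293 W m⁻².
With α = 0.59, T₁ = 219.9 K.
Final:   T₂ = [S(1−0.791)/(4σ)]^(1/4) = 185.8 K.
Change: 185.8 − 219.9 = -34.09 K.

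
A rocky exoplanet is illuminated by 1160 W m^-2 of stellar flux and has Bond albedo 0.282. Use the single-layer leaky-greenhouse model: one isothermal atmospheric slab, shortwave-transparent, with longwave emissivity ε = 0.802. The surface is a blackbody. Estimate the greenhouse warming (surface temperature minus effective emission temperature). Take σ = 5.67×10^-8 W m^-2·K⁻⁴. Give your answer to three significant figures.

33.6 K

At the top of the atmosphere, σT_e⁴ = S(1−α)/4 = 208.2 W m^-2, giving T_e = 246.2 K.
For a single slab of emissivity ε, T_s⁴ = 2T_e⁴/(2−ε); thus T_s = 246.2·(1.669)^(1/4) = 279.8 K.
T_s − T_e = 279.8 − 246.2 = 33.65 K.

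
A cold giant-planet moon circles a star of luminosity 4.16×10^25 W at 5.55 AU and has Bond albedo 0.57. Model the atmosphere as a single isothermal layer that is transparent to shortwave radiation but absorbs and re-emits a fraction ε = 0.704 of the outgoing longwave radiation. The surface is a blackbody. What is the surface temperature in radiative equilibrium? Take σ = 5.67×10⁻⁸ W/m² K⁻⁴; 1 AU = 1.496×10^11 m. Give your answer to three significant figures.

61.2 K

Orbital distance: d = 5.55 AU = 8.303×10^11 m.
S = L/(4πd²) = 4.802 W/m².
The planet radiates to space at T_e = [S(1−α)/(4σ)]^(1/4) = 54.93 K.
The surface balance (absorbed SW + ε·downward IR = σT_s⁴) with T_a⁴ = T_s⁴/2 reduces to T_s = T_e·[2/(2−ε)]^¼ = 61.22 K.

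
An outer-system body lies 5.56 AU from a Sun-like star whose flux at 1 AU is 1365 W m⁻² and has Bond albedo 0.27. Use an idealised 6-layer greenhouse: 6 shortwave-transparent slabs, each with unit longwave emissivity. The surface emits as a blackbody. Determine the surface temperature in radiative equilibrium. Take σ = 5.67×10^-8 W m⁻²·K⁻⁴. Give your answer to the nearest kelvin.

Flux at the orbit: S = 1365/(5.56)² = 44.16 W m⁻².
The effective emission temperature is T_e = [S(1−α)/(4σ)]^¼ = 109.2 K.
Layer-by-layer balance gives σT_s⁴ = (N+1)σT_e⁴, so T_s = 7^¼·109.2 = 177.6 K.

178 K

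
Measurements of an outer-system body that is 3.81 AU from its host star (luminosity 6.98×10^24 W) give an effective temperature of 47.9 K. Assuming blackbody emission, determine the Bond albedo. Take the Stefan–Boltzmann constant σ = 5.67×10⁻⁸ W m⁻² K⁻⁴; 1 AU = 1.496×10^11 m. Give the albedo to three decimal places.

0.302

Orbital distance: d = 3.81 AU = 5.700×10^11 m.
Spreading L over a sphere of radius d: S = 6.98×10^24/(4π·5.70×10^11²) = 1.710 W m⁻².
Energy balance: S(1−α)/4 = σT⁴, so 1−α = 4σT⁴/S.
4σT⁴ = 4·5.67×10⁻⁸·(47.9)⁴ = 1.194 W m⁻².
Hence α = 1 − 1.194/1.710 = 0.3017.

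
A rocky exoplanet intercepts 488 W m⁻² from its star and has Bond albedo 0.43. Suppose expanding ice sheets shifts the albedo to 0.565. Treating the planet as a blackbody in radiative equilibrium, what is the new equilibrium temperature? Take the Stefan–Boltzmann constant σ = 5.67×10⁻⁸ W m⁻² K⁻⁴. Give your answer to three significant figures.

175 K

T₂ = [S(1−α₂)/(4σ)]^(1/4) = [488.0·0.435/(4σ)]^(1/4) = 174.9 K.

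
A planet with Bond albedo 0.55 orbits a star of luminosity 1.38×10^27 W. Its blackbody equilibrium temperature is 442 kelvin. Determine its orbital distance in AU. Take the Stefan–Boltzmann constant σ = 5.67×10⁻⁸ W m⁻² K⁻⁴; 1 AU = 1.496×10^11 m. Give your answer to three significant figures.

0.505 AU

Energy balance gives S = 4σT⁴/(1−α) = 19240 W m⁻².
Then d = [L/(4πS)]^(1/2) = 7.556×10^10 m, i.e. 0.5051 AU.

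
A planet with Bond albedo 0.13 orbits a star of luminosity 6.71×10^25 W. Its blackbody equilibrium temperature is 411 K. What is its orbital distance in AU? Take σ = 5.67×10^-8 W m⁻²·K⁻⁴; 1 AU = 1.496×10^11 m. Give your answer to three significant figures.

Required flux: S = 4σT⁴/(1−α) = 7439 W m⁻².
From L = 4πd²S, d = √(6.71×10^25/(4π·7439)) = 2.679×10^10 m = 0.1791 AU.

0.179 AU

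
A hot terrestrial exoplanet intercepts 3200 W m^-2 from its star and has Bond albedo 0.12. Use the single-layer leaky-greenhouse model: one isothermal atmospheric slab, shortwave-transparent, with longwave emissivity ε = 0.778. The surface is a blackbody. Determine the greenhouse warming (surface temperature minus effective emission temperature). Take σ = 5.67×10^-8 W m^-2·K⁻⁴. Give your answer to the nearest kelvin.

At the top of the atmosphere, σT_e⁴ = S(1−α)/4 = 704.0 W m^-2, giving T_e = 333.8 K.
The surface balance (absorbed SW + ε·downward IR = σT_s⁴) with T_a⁴ = T_s⁴/2 reduces to T_s = T_e·[2/(2−ε)]^¼ = 377.6 K.
Greenhouse warming: T_s − T_e = 43.75 K.

44 kelvin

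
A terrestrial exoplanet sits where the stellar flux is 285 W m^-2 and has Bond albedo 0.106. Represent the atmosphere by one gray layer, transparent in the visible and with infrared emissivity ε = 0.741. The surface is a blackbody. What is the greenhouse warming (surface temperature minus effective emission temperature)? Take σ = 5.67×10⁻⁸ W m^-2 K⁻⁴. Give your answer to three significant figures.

22.5 K

The planet radiates to space at T_e = [S(1−α)/(4σ)]^(1/4) = 183.1 K.
For a single slab of emissivity ε, T_s⁴ = 2T_e⁴/(2−ε); thus T_s = 183.1·(1.589)^(1/4) = 205.5 K.
Greenhouse warming: T_s − T_e = 22.46 K.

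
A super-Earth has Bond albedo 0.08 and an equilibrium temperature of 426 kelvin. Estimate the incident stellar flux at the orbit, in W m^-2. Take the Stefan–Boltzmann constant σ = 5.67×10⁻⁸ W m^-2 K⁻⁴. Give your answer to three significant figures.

Invert the energy balance for S: S = 4σT⁴/(1−α).
σT⁴ = 5.67×10⁻⁸·(426)⁴ = 1867 W m^-2.
S = 4·1867/0.92 = 8119 W m^-2.

8120 W m^-2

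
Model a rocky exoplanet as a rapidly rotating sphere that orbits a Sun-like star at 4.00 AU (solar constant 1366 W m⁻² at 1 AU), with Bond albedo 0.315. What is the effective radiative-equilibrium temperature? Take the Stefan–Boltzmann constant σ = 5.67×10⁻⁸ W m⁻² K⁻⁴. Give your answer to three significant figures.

127 K

Flux at the orbit: S = 1366/(4.00)² = 85.38 W m⁻².
The planet absorbs (1−α)S over its disc πR² and re-emits over 4πR², so the mean absorbed flux is (1−0.315)·85.38/4 = 14.62 W m⁻².
In equilibrium σT⁴ equals this, so T = 126.7 K.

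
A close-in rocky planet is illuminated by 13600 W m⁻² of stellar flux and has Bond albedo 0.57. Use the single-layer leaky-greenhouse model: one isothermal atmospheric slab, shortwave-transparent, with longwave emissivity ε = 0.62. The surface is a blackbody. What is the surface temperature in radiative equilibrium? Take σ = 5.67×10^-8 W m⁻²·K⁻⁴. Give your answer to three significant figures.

Effective emission temperature (TOA balance): σT_e⁴ = S(1−α)/4 = 1462 W m⁻² → T_e = 400.7 K.
For a single slab of emissivity ε, T_s⁴ = 2T_e⁴/(2−ε); thus T_s = 400.7·(1.449)^(1/4) = 439.7 K.

440 K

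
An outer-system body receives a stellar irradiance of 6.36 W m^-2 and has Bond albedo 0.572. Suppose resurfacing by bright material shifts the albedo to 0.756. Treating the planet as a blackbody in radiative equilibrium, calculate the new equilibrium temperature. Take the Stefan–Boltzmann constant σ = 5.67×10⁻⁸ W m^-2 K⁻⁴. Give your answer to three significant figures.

51.1 kelvin

New equilibrium: T₂ = [(1−0.756)·6.360/(4σ)]^(1/4) = 51.14 K.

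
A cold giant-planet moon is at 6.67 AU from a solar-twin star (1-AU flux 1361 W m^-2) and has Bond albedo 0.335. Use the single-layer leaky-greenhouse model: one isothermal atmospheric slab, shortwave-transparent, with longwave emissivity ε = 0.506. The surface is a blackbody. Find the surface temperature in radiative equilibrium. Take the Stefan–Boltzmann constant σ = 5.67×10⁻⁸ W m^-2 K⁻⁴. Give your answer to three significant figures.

By the inverse-square law, S = 1361/6.67² = 30.59 W m^-2.
Effective emission temperature (TOA balance): σT_e⁴ = S(1−α)/4 = 5.086 W m^-2 → T_e = 97.32 K.
The surface balance (absorbed SW + ε·downward IR = σT_s⁴) with T_a⁴ = T_s⁴/2 reduces to T_s = T_e·[2/(2−ε)]^¼ = 104.7 K.

105 K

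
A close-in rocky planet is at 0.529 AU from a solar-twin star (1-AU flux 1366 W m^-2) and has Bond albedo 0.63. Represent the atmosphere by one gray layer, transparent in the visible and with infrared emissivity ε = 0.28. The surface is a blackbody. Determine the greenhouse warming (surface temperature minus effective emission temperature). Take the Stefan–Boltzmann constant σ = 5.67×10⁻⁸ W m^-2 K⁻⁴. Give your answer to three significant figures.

Flux at the orbit: S = 1366/(0.529)² = 4881 W m^-2.
At the top of the atmosphere, σT_e⁴ = S(1−α)/4 = 451.5 W m^-2, giving T_e = 298.7 K.
For a single slab of emissivity ε, T_s⁴ = 2T_e⁴/(2−ε); thus T_s = 298.7·(1.163)^(1/4) = 310.2 K.
T_s − T_e = 310.2 − 298.7 = 11.48 K.

11.5 kelvin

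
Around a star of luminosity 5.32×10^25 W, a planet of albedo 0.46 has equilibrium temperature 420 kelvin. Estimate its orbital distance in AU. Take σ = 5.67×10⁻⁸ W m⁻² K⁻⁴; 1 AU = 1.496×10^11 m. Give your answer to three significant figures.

The flux needed for this T is 4σT⁴/(1−0.46) = 13070 W m⁻².
From L = 4πd²S, d = √(5.32×10^25/(4π·13070)) = 1.800×10^10 m = 0.1203 AU.

0.120 AU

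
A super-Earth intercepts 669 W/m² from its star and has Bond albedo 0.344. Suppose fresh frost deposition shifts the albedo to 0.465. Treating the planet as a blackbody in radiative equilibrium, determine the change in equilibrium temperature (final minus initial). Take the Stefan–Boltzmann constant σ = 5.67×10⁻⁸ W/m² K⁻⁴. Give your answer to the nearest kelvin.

Initial: T₁ = [S(1−0.344)/(4σ)]^(1/4) = 209.7 K.
With α = 0.465, T₂ = 199.3 K.
Change: 199.3 − 209.7 = -10.42 K.

-10 K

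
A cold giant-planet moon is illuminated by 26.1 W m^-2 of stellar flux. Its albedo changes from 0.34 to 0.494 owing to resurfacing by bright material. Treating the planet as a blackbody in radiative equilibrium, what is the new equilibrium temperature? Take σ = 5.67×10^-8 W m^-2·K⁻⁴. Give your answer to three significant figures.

New equilibrium: T₂ = [(1−0.494)·26.10/(4σ)]^(1/4) = 87.35 K.

87.4 K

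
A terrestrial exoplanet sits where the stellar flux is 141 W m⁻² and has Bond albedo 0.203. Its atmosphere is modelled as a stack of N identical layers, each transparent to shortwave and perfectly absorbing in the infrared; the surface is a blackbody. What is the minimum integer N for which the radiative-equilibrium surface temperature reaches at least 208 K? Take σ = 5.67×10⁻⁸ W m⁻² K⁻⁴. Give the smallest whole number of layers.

OLR = S(1−α)/4 = 28.09 W m⁻²; the top layer radiates at T_e = 149.2 K.
Since T_s⁴ = (N+1)T_e⁴, we need N ≥ (T_s/T_e)⁴ − 1 = 2.778.
The minimum whole number is N = 3.

3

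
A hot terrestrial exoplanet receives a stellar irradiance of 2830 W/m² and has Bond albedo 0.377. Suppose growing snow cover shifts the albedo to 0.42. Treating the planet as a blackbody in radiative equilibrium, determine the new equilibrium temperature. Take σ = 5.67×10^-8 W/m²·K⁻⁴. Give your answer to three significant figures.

292 kelvin

T₂ = [S(1−α₂)/(4σ)]^(1/4) = [2830·0.58/(4σ)]^(1/4) = 291.7 K.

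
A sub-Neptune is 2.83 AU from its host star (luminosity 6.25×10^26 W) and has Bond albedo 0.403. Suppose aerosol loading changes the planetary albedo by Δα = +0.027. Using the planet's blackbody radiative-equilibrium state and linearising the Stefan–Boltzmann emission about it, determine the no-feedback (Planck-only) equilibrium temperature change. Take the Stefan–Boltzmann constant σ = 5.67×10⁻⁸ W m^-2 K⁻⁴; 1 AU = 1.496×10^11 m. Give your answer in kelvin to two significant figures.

d = 2.83 × 1.496×10^11 m = 4.234×10^11 m.
S = L/(4πd²) = 277.5 W m^-2.
Reference equilibrium: T_e = [S(1−α)/(4σ)]^(1/4) = 164.4 K.
TOA radiative forcing: ΔF = −S·Δα/4 = −277.5·(+0.027)/4 = -1.873 W m^-2.
The Planck feedback parameter is 4σT_e³ = 1.008 W m^-2/K.
ΔT₀ = ΔF/λ_P = -1.873/1.008 = -1.86 K.

-1.9 K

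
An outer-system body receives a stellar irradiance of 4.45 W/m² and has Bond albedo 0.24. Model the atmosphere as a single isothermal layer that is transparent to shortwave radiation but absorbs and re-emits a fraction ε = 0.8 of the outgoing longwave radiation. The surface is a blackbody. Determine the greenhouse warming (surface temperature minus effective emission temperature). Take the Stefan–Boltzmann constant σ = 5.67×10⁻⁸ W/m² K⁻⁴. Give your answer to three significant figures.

8.46 K

Effective emission temperature (TOA balance): σT_e⁴ = S(1−α)/4 = 0.8455 W/m² → T_e = 62.14 K.
Surface balance with a leaky layer gives σT_s⁴ = σT_e⁴·2/(2−ε), so T_s = T_e·[2/(2−0.8)]^(1/4) = 70.61 K.
Greenhouse warming: T_s − T_e = 8.465 K.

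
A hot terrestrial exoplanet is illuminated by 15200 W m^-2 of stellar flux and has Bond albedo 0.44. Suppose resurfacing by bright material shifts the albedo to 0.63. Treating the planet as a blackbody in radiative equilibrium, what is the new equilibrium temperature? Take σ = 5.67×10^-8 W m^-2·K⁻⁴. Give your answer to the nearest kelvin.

With the new albedo, S(1−α₂)/4 = 1406 W m^-2, so T₂ = 396.8 K.

397 K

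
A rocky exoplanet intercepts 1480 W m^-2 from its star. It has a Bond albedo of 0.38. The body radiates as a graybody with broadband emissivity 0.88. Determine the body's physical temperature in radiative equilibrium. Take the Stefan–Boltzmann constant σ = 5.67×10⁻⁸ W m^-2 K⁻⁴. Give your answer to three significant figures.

Absorbed flux (global mean): S(1−α)/4 = 1480·0.62/4 = 229.4 W m^-2.
Equating to εσT⁴ with ε = 0.88: T = (229.4/0.88σ)^(1/4) = 260.4 K.

260 K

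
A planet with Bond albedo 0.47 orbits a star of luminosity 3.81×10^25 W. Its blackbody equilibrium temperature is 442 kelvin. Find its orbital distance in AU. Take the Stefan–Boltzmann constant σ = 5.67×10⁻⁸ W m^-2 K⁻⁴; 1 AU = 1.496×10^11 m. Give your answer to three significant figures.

Required flux: S = 4σT⁴/(1−α) = 16330 W m^-2.
Then d = [L/(4πS)]^(1/2) = 1.362×10^10 m, i.e. 0.09107 AU.

0.0911 AU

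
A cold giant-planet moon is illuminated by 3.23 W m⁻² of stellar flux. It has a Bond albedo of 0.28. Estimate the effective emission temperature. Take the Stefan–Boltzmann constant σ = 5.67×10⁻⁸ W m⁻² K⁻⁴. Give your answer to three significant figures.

Absorbed flux (global mean): S(1−α)/4 = 3.230·0.72/4 = 0.5814 W m⁻².
In equilibrium σT⁴ equals this, so T = 56.59 K.

56.6 K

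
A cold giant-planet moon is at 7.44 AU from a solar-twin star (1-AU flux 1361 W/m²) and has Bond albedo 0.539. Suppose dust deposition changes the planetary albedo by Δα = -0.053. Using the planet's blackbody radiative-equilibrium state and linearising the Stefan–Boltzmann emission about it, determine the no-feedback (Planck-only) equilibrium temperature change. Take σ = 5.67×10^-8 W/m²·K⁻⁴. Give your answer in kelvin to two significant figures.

By the inverse-square law, S = 1361/7.44² = 24.59 W/m².
The baseline emission temperature is T_e = 84.08 K.
TOA radiative forcing: ΔF = −S·Δα/4 = −24.59·(-0.053)/4 = 0.3258 W/m².
Linearising σT⁴ gives d(σT⁴)/dT = 4σT_e³ = 0.1348 W/m² per K.
ΔT₀ = ΔF/λ_P = 0.3258/0.1348 = 2.42 K.

2.4 kelvin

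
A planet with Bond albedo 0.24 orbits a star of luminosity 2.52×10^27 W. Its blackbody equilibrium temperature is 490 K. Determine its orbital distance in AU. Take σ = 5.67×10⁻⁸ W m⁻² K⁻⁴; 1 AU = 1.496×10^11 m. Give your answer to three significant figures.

0.722 AU

The flux needed for this T is 4σT⁴/(1−0.24) = 17200 W m⁻².
S = L/(4πd²) → d = √(L/4πS) = √(2.52×10^27/(4π·17200)) = 1.080×10^11 m = 0.7217 AU.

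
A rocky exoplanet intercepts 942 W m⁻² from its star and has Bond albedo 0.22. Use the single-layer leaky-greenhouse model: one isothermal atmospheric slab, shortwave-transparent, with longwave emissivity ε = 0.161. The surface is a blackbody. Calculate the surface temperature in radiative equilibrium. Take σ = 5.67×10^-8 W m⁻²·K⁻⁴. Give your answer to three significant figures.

Effective emission temperature (TOA balance): σT_e⁴ = S(1−α)/4 = 183.7 W m⁻² → T_e = 238.6 K.
Surface balance with a leaky layer gives σT_s⁴ = σT_e⁴·2/(2−ε), so T_s = T_e·[2/(2−0.161)]^(1/4) = 243.6 K.

244 kelvin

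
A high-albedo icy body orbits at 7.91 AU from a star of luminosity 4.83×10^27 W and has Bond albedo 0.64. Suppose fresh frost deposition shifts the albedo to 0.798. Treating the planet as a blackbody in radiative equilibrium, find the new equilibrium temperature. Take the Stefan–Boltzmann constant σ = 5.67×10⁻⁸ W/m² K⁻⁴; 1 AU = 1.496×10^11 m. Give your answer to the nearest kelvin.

d = 7.91 × 1.496×10^11 m = 1.183×10^12 m.
S = L/(4πd²) = 274.5 W/m².
New equilibrium: T₂ = [(1−0.798)·274.5/(4σ)]^(1/4) = 125.0 K.

125 K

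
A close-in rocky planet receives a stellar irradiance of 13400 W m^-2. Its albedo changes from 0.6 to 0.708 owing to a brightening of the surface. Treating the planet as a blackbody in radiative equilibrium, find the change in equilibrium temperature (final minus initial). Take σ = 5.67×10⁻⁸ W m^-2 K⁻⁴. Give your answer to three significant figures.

Before: T₁ = [13400·0.4/(4σ)]^(1/4) = 392.1 K.
After:  T₂ = [13400·0.292/(4σ)]^(1/4) = 362.4 K.
ΔT = T₂ − T₁ = -29.67 K.

-29.7 K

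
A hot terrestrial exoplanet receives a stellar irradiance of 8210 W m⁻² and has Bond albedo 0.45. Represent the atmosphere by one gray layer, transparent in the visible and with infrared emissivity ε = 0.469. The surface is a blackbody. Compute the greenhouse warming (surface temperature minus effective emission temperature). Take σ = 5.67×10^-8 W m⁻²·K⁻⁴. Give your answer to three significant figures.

26.0 kelvin

Effective emission temperature (TOA balance): σT_e⁴ = S(1−α)/4 = 1129 W m⁻² → T_e = 375.6 K.
For a single slab of emissivity ε, T_s⁴ = 2T_e⁴/(2−ε); thus T_s = 375.6·(1.306)^(1/4) = 401.6 K.
The atmosphere warms the surface by 25.95 K.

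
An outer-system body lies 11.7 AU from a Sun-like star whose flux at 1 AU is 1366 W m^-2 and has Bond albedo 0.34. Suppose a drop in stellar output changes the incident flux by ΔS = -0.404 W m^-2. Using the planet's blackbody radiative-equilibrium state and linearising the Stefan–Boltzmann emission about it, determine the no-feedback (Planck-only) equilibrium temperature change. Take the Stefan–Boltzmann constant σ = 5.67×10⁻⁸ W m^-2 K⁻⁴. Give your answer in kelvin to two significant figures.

-0.74 K

Flux at the orbit: S = 1366/(11.7)² = 9.979 W m^-2.
The baseline emission temperature is T_e = 73.41 K.
TOA radiative forcing: ΔF = (1−α)ΔS/4 = 0.66·(-0.404)/4 = -0.06666 W m^-2.
Linearising σT⁴ gives d(σT⁴)/dT = 4σT_e³ = 0.08972 W m^-2 per K.
So ΔT₀ = -0.06666/0.08972 = -0.743 K.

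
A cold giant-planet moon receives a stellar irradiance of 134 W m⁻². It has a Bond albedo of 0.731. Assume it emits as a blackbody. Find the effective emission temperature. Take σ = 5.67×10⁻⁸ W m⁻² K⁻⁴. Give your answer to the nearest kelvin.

The planet absorbs (1−α)S over its disc πR² and re-emits over 4πR², so the mean absorbed flux is (1−0.731)·134.0/4 = 9.011 W m⁻².
Set σT⁴ = 9.011 → T = (9.011/σ)^(1/4) = 112.3 K.

112 kelvin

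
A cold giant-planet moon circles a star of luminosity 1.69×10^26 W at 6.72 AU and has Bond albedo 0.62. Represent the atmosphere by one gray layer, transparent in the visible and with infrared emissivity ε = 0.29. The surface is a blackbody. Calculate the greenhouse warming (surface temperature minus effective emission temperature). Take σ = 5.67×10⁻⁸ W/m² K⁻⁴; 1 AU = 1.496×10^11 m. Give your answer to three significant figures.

2.74 K

Orbital distance: d = 6.72 AU = 1.005×10^12 m.
S = L/(4πd²) = 13.31 W/m².
Effective emission temperature (TOA balance): σT_e⁴ = S(1−α)/4 = 1.264 W/m² → T_e = 68.72 K.
Surface balance with a leaky layer gives σT_s⁴ = σT_e⁴·2/(2−ε), so T_s = T_e·[2/(2−0.29)]^(1/4) = 71.46 K.
Greenhouse warming: T_s − T_e = 2.745 K.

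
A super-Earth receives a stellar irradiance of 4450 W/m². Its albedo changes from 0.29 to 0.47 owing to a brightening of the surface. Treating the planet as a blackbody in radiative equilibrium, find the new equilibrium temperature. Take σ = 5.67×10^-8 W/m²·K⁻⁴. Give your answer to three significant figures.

With the new albedo, S(1−α₂)/4 = 589.6 W/m², so T₂ = 319.3 K.

319 K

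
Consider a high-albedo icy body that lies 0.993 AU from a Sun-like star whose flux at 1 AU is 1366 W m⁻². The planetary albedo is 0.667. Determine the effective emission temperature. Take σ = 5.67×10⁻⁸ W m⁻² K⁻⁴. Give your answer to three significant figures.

By the inverse-square law, S = 1366/0.993² = 1385 W m⁻².
The planet absorbs (1−α)S over its disc πR² and re-emits over 4πR², so the mean absorbed flux is (1−0.667)·1385/4 = 115.3 W m⁻².
Set σT⁴ = 115.3 → T = (115.3/σ)^(1/4) = 212.4 K.

212 kelvin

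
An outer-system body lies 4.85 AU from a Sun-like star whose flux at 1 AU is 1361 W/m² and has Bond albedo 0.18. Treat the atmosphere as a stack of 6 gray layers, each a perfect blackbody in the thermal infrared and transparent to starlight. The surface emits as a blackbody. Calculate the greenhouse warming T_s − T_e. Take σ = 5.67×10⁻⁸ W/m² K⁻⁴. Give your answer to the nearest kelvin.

75 K

By the inverse-square law, S = 1361/4.85² = 57.86 W/m².
Top-of-atmosphere balance: σT_e⁴ = S(1−α)/4 = 11.86 W/m² → T_e = 120.3 K.
T_s = (N+1)^(1/4)·T_e = 195.6 K.
Warming: T_s − T_e = 75.35 K.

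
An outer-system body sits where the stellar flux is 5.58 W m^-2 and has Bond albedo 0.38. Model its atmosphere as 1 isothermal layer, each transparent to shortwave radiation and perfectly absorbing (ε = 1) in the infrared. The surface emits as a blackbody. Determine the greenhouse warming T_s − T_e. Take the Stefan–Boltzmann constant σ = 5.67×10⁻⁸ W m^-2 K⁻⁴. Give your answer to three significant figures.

11.8 K

Top-of-atmosphere balance: σT_e⁴ = S(1−α)/4 = 0.8649 W m^-2 → T_e = 62.50 K.
Surface: T_s = (2)^¼·T_e = 74.32 K.
So the greenhouse effect raises the surface by 74.32 − 62.50 = 11.82 K.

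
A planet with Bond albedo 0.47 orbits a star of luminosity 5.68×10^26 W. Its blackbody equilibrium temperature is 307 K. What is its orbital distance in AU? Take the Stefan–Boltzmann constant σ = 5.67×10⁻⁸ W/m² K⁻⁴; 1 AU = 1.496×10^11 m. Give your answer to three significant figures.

The flux needed for this T is 4σT⁴/(1−0.47) = 3801 W/m².
From L = 4πd²S, d = √(5.68×10^26/(4π·3801)) = 1.090×10^11 m = 0.7289 AU.

0.729 AU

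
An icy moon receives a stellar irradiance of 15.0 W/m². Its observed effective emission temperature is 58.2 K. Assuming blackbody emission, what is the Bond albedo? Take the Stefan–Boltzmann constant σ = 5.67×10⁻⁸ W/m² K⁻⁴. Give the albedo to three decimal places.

0.827

From σT⁴ = S(1−α)/4 we invert for α: 1−α = 4σT⁴/S.
4σT⁴ = 4·5.67×10⁻⁸·(58.2)⁴ = 2.602 W/m².
1−α = 2.602/15.00 = 0.1735, so α = 0.8265.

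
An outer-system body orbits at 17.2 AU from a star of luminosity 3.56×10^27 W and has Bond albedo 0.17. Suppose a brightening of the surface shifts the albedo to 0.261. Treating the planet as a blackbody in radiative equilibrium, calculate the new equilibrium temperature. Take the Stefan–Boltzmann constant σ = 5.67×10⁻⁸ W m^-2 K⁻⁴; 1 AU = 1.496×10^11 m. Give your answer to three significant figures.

109 K

Orbital distance: d = 17.2 AU = 2.573×10^12 m.
S = L/(4πd²) = 42.79 W m^-2.
With the new albedo, S(1−α₂)/4 = 7.905 W m^-2, so T₂ = 108.7 K.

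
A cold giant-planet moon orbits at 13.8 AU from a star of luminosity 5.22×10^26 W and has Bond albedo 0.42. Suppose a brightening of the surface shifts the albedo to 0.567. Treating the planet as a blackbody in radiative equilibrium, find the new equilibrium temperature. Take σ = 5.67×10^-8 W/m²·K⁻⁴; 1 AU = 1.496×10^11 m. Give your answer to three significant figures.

65.7 K

d = 13.8 × 1.496×10^11 m = 2.064×10^12 m.
S = L/(4πd²) = 9.746 W/m².
New equilibrium: T₂ = [(1−0.567)·9.746/(4σ)]^(1/4) = 65.68 K.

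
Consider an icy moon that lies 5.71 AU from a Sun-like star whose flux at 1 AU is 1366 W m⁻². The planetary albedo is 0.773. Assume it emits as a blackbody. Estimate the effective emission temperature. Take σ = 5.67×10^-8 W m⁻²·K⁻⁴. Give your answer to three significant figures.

80.5 K

By the inverse-square law, S = 1366/5.71² = 41.90 W m⁻².
Absorbed flux (global mean): S(1−α)/4 = 41.90·0.227/4 = 2.378 W m⁻².
In equilibrium σT⁴ equals this, so T = 80.47 K.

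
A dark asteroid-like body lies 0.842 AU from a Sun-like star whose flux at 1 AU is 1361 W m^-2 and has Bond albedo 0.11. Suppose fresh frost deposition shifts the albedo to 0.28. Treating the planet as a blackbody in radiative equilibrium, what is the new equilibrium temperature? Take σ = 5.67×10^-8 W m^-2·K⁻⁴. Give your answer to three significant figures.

279 K

Irradiance scales as 1/d², so S = 1361 W m^-2 × (1/0.842)² = 1920 W m^-2.
With the new albedo, S(1−α₂)/4 = 345.5 W m^-2, so T₂ = 279.4 K.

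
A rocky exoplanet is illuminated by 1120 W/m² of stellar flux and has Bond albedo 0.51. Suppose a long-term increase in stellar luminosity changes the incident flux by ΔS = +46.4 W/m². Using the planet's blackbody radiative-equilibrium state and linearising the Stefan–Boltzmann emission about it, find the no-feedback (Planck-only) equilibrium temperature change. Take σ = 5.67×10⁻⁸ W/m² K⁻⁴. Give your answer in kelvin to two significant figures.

2.3 kelvin

Reference equilibrium: T_e = [S(1−α)/(4σ)]^(1/4) = 221.8 K.
ΔF = Δ[S(1−α)]/4 = (1−0.51)·+46.4/4 = 5.684 W/m².
The Planck feedback parameter is 4σT_e³ = 2.474 W/m²/K.
Hence the no-feedback warming is ΔF/(4σT_e³) = 2.30 K.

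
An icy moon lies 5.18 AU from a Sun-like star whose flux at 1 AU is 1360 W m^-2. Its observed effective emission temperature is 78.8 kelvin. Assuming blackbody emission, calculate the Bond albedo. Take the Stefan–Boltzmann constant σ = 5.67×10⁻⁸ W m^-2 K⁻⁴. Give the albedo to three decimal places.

By the inverse-square law, S = 1360/5.18² = 50.68 W m^-2.
Energy balance: S(1−α)/4 = σT⁴, so 1−α = 4σT⁴/S.
σT⁴ = 2.186 W m^-2, so 4σT⁴ = 8.745 W m^-2.
Hence α = 1 − 8.745/50.68 = 0.8275.

0.827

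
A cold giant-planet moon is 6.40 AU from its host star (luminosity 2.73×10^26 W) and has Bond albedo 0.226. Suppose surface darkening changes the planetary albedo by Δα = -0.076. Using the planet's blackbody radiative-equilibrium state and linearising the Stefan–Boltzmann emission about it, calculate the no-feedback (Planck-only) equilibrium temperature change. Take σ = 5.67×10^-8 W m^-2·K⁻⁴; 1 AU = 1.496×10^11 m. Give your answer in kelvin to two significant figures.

2.3 K

d = 6.40 × 1.496×10^11 m = 9.574×10^11 m.
Flux at the orbit: S = L/(4πd²) = 2.73×10^26/(4π·(9.57×10^11)²) = 23.70 W m^-2.
Unperturbed T_e = [23.70·(1−0.226)/(4σ)]^¼ = 94.83 K.
ΔF = −(S/4)Δα = −(23.70/4)×(-0.076) = 0.4503 W m^-2.
The Planck feedback parameter is 4σT_e³ = 0.1934 W m^-2/K.
So ΔT₀ = 0.4503/0.1934 = 2.33 K.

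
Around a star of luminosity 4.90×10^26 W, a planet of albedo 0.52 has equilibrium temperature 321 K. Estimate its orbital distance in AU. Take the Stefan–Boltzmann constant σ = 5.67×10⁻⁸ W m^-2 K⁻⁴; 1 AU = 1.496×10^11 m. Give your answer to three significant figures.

The flux needed for this T is 4σT⁴/(1−0.52) = 5017 W m^-2.
Then d = [L/(4πS)]^(1/2) = 8.816×10^10 m, i.e. 0.5893 AU.

0.589 AU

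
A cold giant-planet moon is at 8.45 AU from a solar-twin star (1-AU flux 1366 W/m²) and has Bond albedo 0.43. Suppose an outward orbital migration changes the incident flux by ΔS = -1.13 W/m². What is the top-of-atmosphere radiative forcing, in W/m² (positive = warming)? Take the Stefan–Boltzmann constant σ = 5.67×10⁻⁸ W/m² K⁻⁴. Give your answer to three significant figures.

-0.161 W/m²

Irradiance scales as 1/d², so S = 1366 W/m² × (1/8.45)² = 19.13 W/m².
TOA radiative forcing: ΔF = (1−α)ΔS/4 = 0.57·(-1.13)/4 = -0.1610 W/m².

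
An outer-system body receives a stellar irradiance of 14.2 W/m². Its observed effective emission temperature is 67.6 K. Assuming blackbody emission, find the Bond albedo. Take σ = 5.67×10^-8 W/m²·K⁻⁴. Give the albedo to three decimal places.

0.666

Rearranging the radiative balance, α = 1 − 4σT⁴/S.
4σT⁴ = 4·5.67×10⁻⁸·(67.6)⁴ = 4.736 W/m².
Hence α = 1 − 4.736/14.20 = 0.6665.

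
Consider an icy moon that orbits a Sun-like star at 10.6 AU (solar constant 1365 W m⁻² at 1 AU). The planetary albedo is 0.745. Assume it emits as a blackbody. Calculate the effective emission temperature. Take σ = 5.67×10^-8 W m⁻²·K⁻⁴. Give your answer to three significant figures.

Flux at the orbit: S = 1365/(10.6)² = 12.15 W m⁻².
Averaging over the sphere, the absorbed flux is S(1−α)/4 = 0.7745 W m⁻².
Balancing against σT⁴: T = (0.7745/5.67×10⁻⁸)^(1/4) = 60.79 K.

60.8 kelvin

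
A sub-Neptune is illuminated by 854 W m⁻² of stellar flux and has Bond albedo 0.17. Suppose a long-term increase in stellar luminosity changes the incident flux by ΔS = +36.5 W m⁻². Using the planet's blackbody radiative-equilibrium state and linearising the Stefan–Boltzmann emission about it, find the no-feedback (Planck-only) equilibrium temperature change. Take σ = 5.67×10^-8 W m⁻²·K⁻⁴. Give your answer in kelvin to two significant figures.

2.5 K

The baseline emission temperature is T_e = 236.4 K.
TOA radiative forcing: ΔF = (1−α)ΔS/4 = 0.83·(+36.5)/4 = 7.574 W m⁻².
Linearising σT⁴ gives d(σT⁴)/dT = 4σT_e³ = 2.998 W m⁻² per K.
Hence the no-feedback warming is ΔF/(4σT_e³) = 2.53 K.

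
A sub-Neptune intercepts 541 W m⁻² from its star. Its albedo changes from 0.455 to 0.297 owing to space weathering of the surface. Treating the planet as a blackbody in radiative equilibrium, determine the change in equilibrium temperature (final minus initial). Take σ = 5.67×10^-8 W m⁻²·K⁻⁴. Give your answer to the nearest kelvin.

12 K

Before: T₁ = [541.0·0.545/(4σ)]^(1/4) = 189.9 K.
Final:   T₂ = [S(1−0.297)/(4σ)]^(1/4) = 202.4 K.
Change: 202.4 − 189.9 = 12.48 K.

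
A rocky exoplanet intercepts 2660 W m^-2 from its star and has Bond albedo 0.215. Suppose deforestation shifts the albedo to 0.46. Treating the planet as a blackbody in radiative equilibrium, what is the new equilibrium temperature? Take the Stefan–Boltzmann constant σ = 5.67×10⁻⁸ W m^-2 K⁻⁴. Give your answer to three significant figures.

282 K

New equilibrium: T₂ = [(1−0.46)·2660/(4σ)]^(1/4) = 282.1 K.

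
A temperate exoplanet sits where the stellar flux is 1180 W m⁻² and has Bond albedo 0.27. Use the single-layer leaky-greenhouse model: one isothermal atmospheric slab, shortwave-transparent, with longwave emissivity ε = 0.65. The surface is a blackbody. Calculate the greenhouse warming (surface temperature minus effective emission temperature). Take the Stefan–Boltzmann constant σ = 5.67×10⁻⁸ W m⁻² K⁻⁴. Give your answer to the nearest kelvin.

Effective emission temperature (TOA balance): σT_e⁴ = S(1−α)/4 = 215.3 W m⁻² → T_e = 248.3 K.
For a single slab of emissivity ε, T_s⁴ = 2T_e⁴/(2−ε); thus T_s = 248.3·(1.481)^(1/4) = 273.9 K.
Greenhouse warming: T_s − T_e = 25.63 K.

26 K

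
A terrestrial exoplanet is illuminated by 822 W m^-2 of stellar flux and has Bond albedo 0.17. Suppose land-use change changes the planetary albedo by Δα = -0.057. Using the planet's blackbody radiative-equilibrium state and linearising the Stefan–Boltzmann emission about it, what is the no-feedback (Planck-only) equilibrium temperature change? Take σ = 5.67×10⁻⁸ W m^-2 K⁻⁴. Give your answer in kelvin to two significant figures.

The baseline emission temperature is T_e = 234.2 K.
TOA radiative forcing: ΔF = −S·Δα/4 = −822.0·(-0.057)/4 = 11.71 W m^-2.
Linearising σT⁴ gives d(σT⁴)/dT = 4σT_e³ = 2.913 W m^-2 per K.
So ΔT₀ = 11.71/2.913 = 4.02 K.

4.0 K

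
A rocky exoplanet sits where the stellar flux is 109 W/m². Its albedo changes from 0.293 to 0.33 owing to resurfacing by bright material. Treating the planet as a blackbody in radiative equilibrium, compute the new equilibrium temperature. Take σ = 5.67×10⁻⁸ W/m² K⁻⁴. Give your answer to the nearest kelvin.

134 kelvin

New equilibrium: T₂ = [(1−0.33)·109.0/(4σ)]^(1/4) = 134.0 K.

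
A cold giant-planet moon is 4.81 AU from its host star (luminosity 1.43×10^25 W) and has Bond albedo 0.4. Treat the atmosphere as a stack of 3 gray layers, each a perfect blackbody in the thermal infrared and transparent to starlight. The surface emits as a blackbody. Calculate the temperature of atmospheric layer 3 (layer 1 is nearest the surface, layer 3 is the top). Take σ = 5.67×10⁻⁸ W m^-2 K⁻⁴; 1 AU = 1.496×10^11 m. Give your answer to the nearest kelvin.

49 K

d = 4.81 × 1.496×10^11 m = 7.196×10^11 m.
S = L/(4πd²) = 2.198 W m^-2.
The effective emission temperature is T_e = [S(1−α)/(4σ)]^¼ = 49.10 K.
In the N-layer model, layer k (counted from the surface) has T_k = (N+1−k)^(1/4)·T_e.
With k = 3: T_3 = (3+1−3)^¼·49.10 K = 49.10 K.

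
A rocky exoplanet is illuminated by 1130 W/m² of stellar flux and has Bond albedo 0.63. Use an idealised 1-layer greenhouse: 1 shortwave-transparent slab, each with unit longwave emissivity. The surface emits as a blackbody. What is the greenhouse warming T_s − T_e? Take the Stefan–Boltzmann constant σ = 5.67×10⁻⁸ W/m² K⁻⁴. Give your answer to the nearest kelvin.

39 K

Top-of-atmosphere balance: σT_e⁴ = S(1−α)/4 = 104.5 W/m² → T_e = 207.2 K.
Surface: T_s = (2)^¼·T_e = 246.4 K.
So the greenhouse effect raises the surface by 246.4 − 207.2 = 39.21 K.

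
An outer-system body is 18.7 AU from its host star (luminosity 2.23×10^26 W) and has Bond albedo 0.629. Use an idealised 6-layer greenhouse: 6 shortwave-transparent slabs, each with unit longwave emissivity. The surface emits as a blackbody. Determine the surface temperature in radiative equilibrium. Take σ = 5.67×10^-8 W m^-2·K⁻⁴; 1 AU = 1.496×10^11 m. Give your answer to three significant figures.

d = 18.7 × 1.496×10^11 m = 2.798×10^12 m.
Spreading L over a sphere of radius d: S = 2.23×10^26/(4π·2.80×10^12²) = 2.268 W m^-2.
OLR = S(1−α)/4 = 0.2103 W m^-2; the top layer radiates at T_e = 43.89 K.
With N = 6 opaque layers, T_s = (N+1)^(1/4)·T_e = 7^(1/4)·43.89 = 71.38 K.

71.4 kelvin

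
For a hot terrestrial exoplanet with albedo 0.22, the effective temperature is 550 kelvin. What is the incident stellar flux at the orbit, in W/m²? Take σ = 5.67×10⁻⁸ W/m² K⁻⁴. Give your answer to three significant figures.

Invert the energy balance for S: S = 4σT⁴/(1−α).
σT⁴ = 5.67×10⁻⁸·(550)⁴ = 5188 W/m².
S = 4·5188/0.78 = 26610 W/m².

26600 W/m²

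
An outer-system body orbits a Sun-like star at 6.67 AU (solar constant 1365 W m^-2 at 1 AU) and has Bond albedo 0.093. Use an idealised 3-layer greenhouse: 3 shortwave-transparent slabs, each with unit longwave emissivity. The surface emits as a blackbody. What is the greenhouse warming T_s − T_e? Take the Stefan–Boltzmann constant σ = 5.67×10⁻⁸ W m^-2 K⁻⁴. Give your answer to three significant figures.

By the inverse-square law, S = 1365/6.67² = 30.68 W m^-2.
Top-of-atmosphere balance: σT_e⁴ = S(1−α)/4 = 6.957 W m^-2 → T_e = 105.2 K.
Surface: T_s = (4)^¼·T_e = 148.8 K.
Warming: T_s − T_e = 43.59 K.

43.6 K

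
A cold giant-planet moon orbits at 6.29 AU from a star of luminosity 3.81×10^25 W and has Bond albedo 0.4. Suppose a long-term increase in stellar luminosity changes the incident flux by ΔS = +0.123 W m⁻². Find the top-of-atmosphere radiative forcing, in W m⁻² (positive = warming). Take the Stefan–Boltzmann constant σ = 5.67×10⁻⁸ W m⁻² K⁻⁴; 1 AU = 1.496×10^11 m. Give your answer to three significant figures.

d = 6.29 × 1.496×10^11 m = 9.410×10^11 m.
S = L/(4πd²) = 3.424 W m⁻².
TOA radiative forcing: ΔF = (1−α)ΔS/4 = 0.6·(+0.123)/4 = 0.01845 W m⁻².

0.0184 W m⁻²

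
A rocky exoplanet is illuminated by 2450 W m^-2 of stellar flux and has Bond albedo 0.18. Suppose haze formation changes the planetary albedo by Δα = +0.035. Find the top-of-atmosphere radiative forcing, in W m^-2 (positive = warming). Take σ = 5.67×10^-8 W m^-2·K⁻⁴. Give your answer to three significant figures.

-21.4 W m^-2

TOA radiative forcing: ΔF = −S·Δα/4 = −2450·(+0.035)/4 = -21.44 W m^-2.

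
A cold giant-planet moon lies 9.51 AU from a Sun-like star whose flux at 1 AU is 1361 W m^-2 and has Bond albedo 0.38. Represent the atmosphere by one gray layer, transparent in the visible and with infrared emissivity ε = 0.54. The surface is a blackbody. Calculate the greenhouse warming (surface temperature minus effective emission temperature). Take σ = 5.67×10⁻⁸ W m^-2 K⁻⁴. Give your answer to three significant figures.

6.56 K

Irradiance scales as 1/d², so S = 1361 W m^-2 × (1/9.51)² = 15.05 W m^-2.
The planet radiates to space at T_e = [S(1−α)/(4σ)]^(1/4) = 80.09 K.
Surface balance with a leaky layer gives σT_s⁴ = σT_e⁴·2/(2−ε), so T_s = T_e·[2/(2−0.54)]^(1/4) = 86.64 K.
The atmosphere warms the surface by 6.556 K.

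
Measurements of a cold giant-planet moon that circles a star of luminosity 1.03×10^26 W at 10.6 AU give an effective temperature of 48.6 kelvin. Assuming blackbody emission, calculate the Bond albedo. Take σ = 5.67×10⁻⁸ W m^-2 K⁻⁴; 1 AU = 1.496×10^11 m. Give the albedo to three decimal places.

d = 10.6 × 1.496×10^11 m = 1.586×10^12 m.
Spreading L over a sphere of radius d: S = 1.03×10^26/(4π·1.59×10^12²) = 3.260 W m^-2.
Rearranging the radiative balance, α = 1 − 4σT⁴/S.
σT⁴ = 0.3163 W m^-2, so 4σT⁴ = 1.265 W m^-2.
Hence α = 1 − 1.265/3.260 = 0.6118.

0.612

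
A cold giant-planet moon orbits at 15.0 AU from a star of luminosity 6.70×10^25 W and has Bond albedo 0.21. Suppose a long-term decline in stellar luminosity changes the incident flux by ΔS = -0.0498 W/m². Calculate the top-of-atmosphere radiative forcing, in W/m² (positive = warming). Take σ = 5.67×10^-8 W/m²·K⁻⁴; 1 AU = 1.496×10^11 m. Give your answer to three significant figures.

-0.00984 W/m²

Orbital distance: d = 15.0 AU = 2.244×10^12 m.
S = L/(4πd²) = 1.059 W/m².
Only a fraction (1−α) is absorbed and it's spread over 4πR², so ΔF = (1−α)ΔS/4 = -0.009836 W/m².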